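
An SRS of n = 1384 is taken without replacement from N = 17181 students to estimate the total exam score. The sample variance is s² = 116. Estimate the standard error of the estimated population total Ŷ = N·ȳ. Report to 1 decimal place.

Var(Ŷ) = N²·Var(ȳ) = N²·(1 − n/N)·s²/n.
f = 1384/17181 = 0.08055410; Var(ȳ) = 0.91944590·116/1384 = 0.077063385.
Var(Ŷ) = 17181² · 0.077063385 = 2.2748091 × 10^7.
SE(Ŷ) = √(2.2748091 × 10^7) = 4769.5.

4769.5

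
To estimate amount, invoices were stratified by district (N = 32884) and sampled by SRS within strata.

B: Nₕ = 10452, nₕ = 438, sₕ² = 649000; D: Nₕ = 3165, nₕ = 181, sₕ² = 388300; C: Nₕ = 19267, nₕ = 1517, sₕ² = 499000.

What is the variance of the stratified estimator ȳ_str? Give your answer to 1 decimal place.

266.2

Var(ȳ_str) = Σₕ Wₕ²(1 − fₕ)sₕ²/nₕ with Wₕ = Nₕ/N, N = 32884.
B: Wₕ = 0.31784454; term = 0.31784454²·(1 − 0.04190586)·649000/438 = 143.41953.
D: Wₕ = 0.09624742; term = 0.09624742²·(1 − 0.05718799)·388300/181 = 18.736655.
C: Wₕ = 0.58590804; term = 0.58590804²·(1 − 0.07873566)·499000/1517 = 104.02989.
Sum = 266.18608.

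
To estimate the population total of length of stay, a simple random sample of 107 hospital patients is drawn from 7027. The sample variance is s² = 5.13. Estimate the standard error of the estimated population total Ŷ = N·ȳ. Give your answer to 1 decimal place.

Var(Ŷ) = N²·Var(ȳ) = N²·(1 − n/N)·s²/n.
f = 107/7027 = 0.01522698; Var(ȳ) = 0.98477302·5.13/107 = 0.047213884.
Var(Ŷ) = 7027² · 0.047213884 = 2.3313616 × 10^6.
SE(Ŷ) = √(2.3313616 × 10^6) = 1526.9.

1526.9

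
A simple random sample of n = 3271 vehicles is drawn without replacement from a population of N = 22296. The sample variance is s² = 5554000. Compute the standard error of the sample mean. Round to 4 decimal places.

38.0637

Under SRS without replacement, Var(ȳ) = (1 − f)·s²/n with f = n/N = 3271/22296 = 0.14670793.
Var(ȳ) = (1 − 0.14670793)·5554000/3271 = 0.85329207·1697.9517 = 1448.8487.
SE(ȳ) = √(1448.8487) = 38.0637.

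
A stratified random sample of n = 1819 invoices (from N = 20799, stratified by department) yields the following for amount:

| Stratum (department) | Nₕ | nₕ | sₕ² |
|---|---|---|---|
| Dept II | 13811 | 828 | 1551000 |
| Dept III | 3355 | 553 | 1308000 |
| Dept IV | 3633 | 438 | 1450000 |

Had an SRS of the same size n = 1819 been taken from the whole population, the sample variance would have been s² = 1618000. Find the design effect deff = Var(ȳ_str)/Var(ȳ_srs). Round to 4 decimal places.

Var(ȳ_str) = Σ Wₕ²(1−fₕ)sₕ²/nₕ with Wₕ = Nₕ/20799:
  Dept II: (13811/20799)²·(1−828/13811)·1551000/828 = 776.42004
  Dept III: (3355/20799)²·(1−553/3355)·1308000/553 = 51.399437
  Dept IV: (3633/20799)²·(1−438/3633)·1450000/438 = 88.827051
  → Var(ȳ_str) = 916.64653.
Var(ȳ_srs) = (1 − 1819/20799)·1618000/1819 = 811.70752.
deff = 916.64653 / 811.70752 = 1.1293.

1.1293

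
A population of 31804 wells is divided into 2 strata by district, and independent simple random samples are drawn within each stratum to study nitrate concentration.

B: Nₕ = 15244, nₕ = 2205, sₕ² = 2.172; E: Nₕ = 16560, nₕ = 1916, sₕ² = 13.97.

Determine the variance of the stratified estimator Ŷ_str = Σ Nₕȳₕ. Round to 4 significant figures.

Var(Ŷ_str) = Σₕ Nₕ²(1 − fₕ)sₕ²/nₕ.
B: 15244²·(1 − 2205/15244)·2.172/2205 = 195791.78.
E: 16560²·(1 − 1916/16560)·13.97/1916 = 1.7681575 × 10^6.
Sum = 1.9639493 × 10^6.

1.964 × 10^6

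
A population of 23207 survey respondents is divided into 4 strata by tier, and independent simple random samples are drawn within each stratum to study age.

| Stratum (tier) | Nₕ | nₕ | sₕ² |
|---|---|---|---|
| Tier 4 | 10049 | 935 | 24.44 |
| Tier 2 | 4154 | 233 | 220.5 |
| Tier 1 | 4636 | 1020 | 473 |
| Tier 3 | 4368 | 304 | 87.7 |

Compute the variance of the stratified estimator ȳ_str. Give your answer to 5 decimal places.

Var(ȳ_str) = Σₕ Wₕ²(1 − fₕ)sₕ²/nₕ with Wₕ = Nₕ/N, N = 23207.
Tier 4: Wₕ = 0.43301590; term = 0.43301590²·(1 − 0.09304408)·24.44/935 = 0.0044451197.
Tier 2: Wₕ = 0.17899772; term = 0.17899772²·(1 − 0.05609052)·220.5/233 = 0.028620552.
Tier 1: Wₕ = 0.19976731; term = 0.19976731²·(1 − 0.22001726)·473/1020 = 0.01443427.
Tier 3: Wₕ = 0.18821907; term = 0.18821907²·(1 − 0.06959707)·87.7/304 = 0.0095087698.
Sum = 0.057008712.

0.05701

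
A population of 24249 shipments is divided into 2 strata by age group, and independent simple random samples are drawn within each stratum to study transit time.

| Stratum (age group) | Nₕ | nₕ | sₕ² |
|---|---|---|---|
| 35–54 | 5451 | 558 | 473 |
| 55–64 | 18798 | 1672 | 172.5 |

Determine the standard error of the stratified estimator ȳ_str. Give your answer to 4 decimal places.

0.3081

Var(ȳ_str) = Σₕ Wₕ²(1 − fₕ)sₕ²/nₕ with Wₕ = Nₕ/N, N = 24249.
35–54: Wₕ = 0.22479277; term = 0.22479277²·(1 − 0.10236654)·473/558 = 0.038449498.
55–64: Wₕ = 0.77520723; term = 0.77520723²·(1 − 0.08894563)·172.5/1672 = 0.056484949.
Sum = 0.094934447.
SE = √(0.094934447) = 0.3081.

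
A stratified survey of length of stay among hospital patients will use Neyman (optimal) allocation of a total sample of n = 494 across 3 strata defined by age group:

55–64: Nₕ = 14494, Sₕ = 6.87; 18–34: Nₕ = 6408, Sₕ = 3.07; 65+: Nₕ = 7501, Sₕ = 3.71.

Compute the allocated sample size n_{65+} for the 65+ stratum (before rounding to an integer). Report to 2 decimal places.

93.47

Neyman allocation: nₕ = n·NₕSₕ / Σⱼ NⱼSⱼ.
Σ NⱼSⱼ = 14494·6.87 + 6408·3.07 + 7501·3.71 = 147075.05.
n_{65+} = 494·7501·3.71 / 147075.05 = 93.47.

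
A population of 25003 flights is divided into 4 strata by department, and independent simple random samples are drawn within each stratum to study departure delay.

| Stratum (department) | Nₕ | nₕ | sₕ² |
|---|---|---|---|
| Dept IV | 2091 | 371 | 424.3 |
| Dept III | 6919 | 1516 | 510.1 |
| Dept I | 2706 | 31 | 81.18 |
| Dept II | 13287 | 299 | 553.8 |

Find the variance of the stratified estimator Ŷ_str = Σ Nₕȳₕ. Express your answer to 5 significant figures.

3.5528 × 10^8

Var(Ŷ_str) = Σₕ Nₕ²(1 − fₕ)sₕ²/nₕ.
Dept IV: 2091²·(1 − 371/2091)·424.3/371 = 4.1132168 × 10^6.
Dept III: 6919²·(1 − 1516/6919)·510.1/1516 = 1.2578661 × 10^7.
Dept I: 2706²·(1 − 31/2706)·81.18/31 = 1.8955661 × 10^7.
Dept II: 13287²·(1 − 299/13287)·553.8/299 = 3.1963253 × 10^8.
Sum = 3.5528007 × 10^8.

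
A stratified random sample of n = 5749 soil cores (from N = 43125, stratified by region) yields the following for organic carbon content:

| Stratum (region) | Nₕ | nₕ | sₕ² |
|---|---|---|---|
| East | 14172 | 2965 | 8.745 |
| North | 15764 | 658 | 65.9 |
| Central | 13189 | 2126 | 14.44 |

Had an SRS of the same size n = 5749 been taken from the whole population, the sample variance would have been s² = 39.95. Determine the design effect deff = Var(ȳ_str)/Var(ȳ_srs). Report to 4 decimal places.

Var(ȳ_str) = Σ Wₕ²(1−fₕ)sₕ²/nₕ with Wₕ = Nₕ/43125:
  East: (14172/43125)²·(1−2965/14172)·8.745/2965 = 2.5188216 × 10^-4
  North: (15764/43125)²·(1−658/15764)·65.9/658 = 0.012823814
  Central: (13189/43125)²·(1−2126/13189)·14.44/2126 = 5.3288132 × 10^-4
  → Var(ȳ_str) = 0.013608577.
Var(ȳ_srs) = (1 − 5749/43125)·39.95/5749 = 0.0060226578.
deff = 0.013608577 / 0.0060226578 = 2.2596.

2.2596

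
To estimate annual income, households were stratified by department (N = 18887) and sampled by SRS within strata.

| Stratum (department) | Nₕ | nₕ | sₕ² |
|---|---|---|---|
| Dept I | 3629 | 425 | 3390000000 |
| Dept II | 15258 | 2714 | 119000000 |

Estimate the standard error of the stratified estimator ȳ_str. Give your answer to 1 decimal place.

Var(ȳ_str) = Σₕ Wₕ²(1 − fₕ)sₕ²/nₕ with Wₕ = Nₕ/N, N = 18887.
Dept I: Wₕ = 0.19214274; term = 0.19214274²·(1 − 0.11711215)·3390000000/425 = 259994.57.
Dept II: Wₕ = 0.80785726; term = 0.80785726²·(1 − 0.17787390)·119000000/2714 = 23525.822.
Sum = 283520.39.
SE = √(283520.39) = 532.5.

532.5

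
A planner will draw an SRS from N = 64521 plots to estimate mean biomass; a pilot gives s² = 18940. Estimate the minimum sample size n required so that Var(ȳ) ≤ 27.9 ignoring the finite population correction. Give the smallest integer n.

679

Without fpc, n₀ = s²/D = 18940/27.9 = 678.8530.
Rounding up, n = 679.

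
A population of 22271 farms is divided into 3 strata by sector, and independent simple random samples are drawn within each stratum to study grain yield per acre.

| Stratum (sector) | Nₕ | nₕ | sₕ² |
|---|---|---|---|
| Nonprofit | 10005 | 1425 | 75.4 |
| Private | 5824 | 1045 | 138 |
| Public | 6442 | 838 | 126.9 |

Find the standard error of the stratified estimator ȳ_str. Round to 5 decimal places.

Var(ȳ_str) = Σₕ Wₕ²(1 − fₕ)sₕ²/nₕ with Wₕ = Nₕ/N, N = 22271.
Nonprofit: Wₕ = 0.44923892; term = 0.44923892²·(1 − 0.14242879)·75.4/1425 = 0.0091575949.
Private: Wₕ = 0.26150599; term = 0.26150599²·(1 − 0.17942995)·138/1045 = 0.0074104018.
Public: Wₕ = 0.28925509; term = 0.28925509²·(1 − 0.13008382)·126.9/838 = 0.011021914.
Sum = 0.027589911.
SE = √(0.027589911) = 0.16610.

0.16610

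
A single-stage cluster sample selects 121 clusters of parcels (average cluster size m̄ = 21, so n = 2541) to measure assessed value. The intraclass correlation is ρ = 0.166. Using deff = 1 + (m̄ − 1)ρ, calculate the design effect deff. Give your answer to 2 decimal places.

4.32

deff = 1 + (21 − 1)·0.166 = 1 + 3.32 = 4.32.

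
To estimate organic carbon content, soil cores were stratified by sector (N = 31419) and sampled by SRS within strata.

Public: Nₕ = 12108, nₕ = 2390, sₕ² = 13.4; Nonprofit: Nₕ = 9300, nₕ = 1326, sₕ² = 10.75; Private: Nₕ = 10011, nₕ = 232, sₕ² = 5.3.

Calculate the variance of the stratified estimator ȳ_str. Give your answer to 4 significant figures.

Var(ȳ_str) = Σₕ Wₕ²(1 − fₕ)sₕ²/nₕ with Wₕ = Nₕ/N, N = 31419.
Public: Wₕ = 0.38537191; term = 0.38537191²·(1 − 0.19739016)·13.4/2390 = 6.6830004 × 10^-4.
Nonprofit: Wₕ = 0.29599924; term = 0.29599924²·(1 − 0.14258065)·10.75/1326 = 6.0903101 × 10^-4.
Private: Wₕ = 0.31862886; term = 0.31862886²·(1 − 0.02317451)·5.3/232 = 0.0022655574.
Sum = 0.0035428885.

0.003543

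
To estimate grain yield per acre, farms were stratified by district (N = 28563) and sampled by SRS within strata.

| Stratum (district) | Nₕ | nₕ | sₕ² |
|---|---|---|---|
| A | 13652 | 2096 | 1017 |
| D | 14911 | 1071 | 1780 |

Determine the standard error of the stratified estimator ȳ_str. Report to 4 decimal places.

0.7171

Var(ȳ_str) = Σₕ Wₕ²(1 − fₕ)sₕ²/nₕ with Wₕ = Nₕ/N, N = 28563.
A: Wₕ = 0.47796100; term = 0.47796100²·(1 − 0.15353062)·1017/2096 = 0.093826572.
D: Wₕ = 0.52203900; term = 0.52203900²·(1 − 0.07182617)·1780/1071 = 0.42040295.
Sum = 0.51422952.
SE = √(0.51422952) = 0.7171.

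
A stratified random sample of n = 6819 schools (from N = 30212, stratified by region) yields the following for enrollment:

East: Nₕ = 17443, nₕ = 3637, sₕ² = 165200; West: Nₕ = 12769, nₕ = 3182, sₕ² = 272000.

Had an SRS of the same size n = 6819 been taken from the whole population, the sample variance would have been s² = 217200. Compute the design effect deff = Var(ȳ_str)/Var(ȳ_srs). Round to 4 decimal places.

Var(ȳ_str) = Σ Wₕ²(1−fₕ)sₕ²/nₕ with Wₕ = Nₕ/30212:
  East: (17443/30212)²·(1−3637/17443)·165200/3637 = 11.983863
  West: (12769/30212)²·(1−3182/12769)·272000/3182 = 11.464349
  → Var(ȳ_str) = 23.448212.
Var(ȳ_srs) = (1 − 6819/30212)·217200/6819 = 24.662981.
deff = 23.448212 / 24.662981 = 0.9507.

0.9507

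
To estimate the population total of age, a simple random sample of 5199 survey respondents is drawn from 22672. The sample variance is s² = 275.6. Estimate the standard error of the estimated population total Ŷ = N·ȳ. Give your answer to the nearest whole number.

4583

Var(Ŷ) = N²·Var(ȳ) = N²·(1 − n/N)·s²/n.
f = 5199/22672 = 0.22931369; Var(ȳ) = 0.77068631·275.6/5199 = 0.040854231.
Var(Ŷ) = 22672² · 0.040854231 = 2.0999875 × 10^7.
SE(Ŷ) = √(2.0999875 × 10^7) = 4583.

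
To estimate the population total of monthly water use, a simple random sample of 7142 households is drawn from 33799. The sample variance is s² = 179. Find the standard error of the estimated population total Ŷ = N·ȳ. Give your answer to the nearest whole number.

4752

Var(Ŷ) = N²·Var(ȳ) = N²·(1 − n/N)·s²/n.
f = 7142/33799 = 0.21130803; Var(ȳ) = 0.78869197·179/7142 = 0.019766993.
Var(Ŷ) = 33799² · 0.019766993 = 2.2581267 × 10^7.
SE(Ŷ) = √(2.2581267 × 10^7) = 4752.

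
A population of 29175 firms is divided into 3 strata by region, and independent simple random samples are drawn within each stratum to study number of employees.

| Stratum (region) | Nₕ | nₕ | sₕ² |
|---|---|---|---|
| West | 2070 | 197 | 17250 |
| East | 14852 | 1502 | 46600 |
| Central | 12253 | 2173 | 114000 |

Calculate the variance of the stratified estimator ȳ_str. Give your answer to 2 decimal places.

15.24

Var(ȳ_str) = Σₕ Wₕ²(1 − fₕ)sₕ²/nₕ with Wₕ = Nₕ/N, N = 29175.
West: Wₕ = 0.07095116; term = 0.07095116²·(1 − 0.09516908)·17250/197 = 0.3988497.
East: Wₕ = 0.50906598; term = 0.50906598²·(1 − 0.10113116)·46600/1502 = 7.22704.
Central: Wₕ = 0.41998286; term = 0.41998286²·(1 − 0.17734432)·114000/2173 = 7.6124834.
Sum = 15.238373.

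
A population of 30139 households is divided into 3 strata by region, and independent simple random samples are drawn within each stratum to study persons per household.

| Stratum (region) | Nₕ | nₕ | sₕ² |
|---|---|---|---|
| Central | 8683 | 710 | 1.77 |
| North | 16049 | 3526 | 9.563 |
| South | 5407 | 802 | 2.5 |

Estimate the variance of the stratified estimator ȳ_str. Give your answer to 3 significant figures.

Var(ȳ_str) = Σₕ Wₕ²(1 − fₕ)sₕ²/nₕ with Wₕ = Nₕ/N, N = 30139.
Central: Wₕ = 0.28809848; term = 0.28809848²·(1 − 0.08176897)·1.77/710 = 1.899979 × 10^-4.
North: Wₕ = 0.53249942; term = 0.53249942²·(1 − 0.21970216)·9.563/3526 = 6.000819 × 10^-4.
South: Wₕ = 0.17940210; term = 0.17940210²·(1 − 0.14832624)·2.5/802 = 8.5446439 × 10^-5.
Sum = 8.7552624 × 10^-4.

8.76 × 10^-4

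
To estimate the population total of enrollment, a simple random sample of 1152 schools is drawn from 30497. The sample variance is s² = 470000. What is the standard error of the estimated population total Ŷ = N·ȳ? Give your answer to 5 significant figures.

Var(Ŷ) = N²·Var(ȳ) = N²·(1 − n/N)·s²/n.
f = 1152/30497 = 0.03777421; Var(ȳ) = 0.96222579·470000/1152 = 392.57476.
Var(Ŷ) = 30497² · 392.57476 = 3.6512083 × 10^11.
SE(Ŷ) = √(3.6512083 × 10^11) = 604250.

604250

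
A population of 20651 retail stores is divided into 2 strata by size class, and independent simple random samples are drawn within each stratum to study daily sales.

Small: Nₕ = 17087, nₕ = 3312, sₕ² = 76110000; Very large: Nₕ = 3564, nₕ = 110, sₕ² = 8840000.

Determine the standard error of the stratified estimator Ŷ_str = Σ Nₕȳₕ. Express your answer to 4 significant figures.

2.529 × 10^6

Var(Ŷ_str) = Σₕ Nₕ²(1 − fₕ)sₕ²/nₕ.
Small: 17087²·(1 − 3312/17087)·76110000/3312 = 5.4088984 × 10^12.
Very large: 3564²·(1 − 110/3564)·8840000/110 = 9.8928086 × 10^11.
Sum = 6.3981793 × 10^12.
SE = √(6.3981793 × 10^12) = 2.529 × 10^6.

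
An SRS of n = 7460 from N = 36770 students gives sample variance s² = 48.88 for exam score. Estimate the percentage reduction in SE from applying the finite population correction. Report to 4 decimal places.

f = n/N = 7460/36770 = 0.20288278.
SE_no-fpc = √(s²/n) = 0.080946148; SE_fpc = √((1−f)s²/n) = 0.072269871.
Ratio = √(1−f) = 0.89281421. Reduction = 100·(1 − 0.89281421) = 10.7186%.

10.7186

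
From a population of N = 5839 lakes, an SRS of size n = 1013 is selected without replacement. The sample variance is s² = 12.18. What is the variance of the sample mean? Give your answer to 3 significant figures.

Under SRS without replacement, Var(ȳ) = (1 − f)·s²/n with f = n/N = 1013/5839 = 0.17348861.
Var(ȳ) = (1 − 0.17348861)·12.18/1013 = 0.82651139·0.012023692 = 0.0099377184.

0.00994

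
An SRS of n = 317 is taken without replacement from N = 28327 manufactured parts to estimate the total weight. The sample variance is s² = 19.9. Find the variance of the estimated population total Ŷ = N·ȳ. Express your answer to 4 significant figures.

Var(Ŷ) = N²·Var(ȳ) = N²·(1 − n/N)·s²/n.
f = 317/28327 = 0.01119074; Var(ȳ) = 0.98880926·19.9/317 = 0.062073515.
Var(Ŷ) = 28327² · 0.062073515 = 4.9808963 × 10^7.

4.981 × 10^7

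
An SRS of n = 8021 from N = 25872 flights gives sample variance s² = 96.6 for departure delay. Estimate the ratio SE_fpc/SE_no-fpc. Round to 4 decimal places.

0.8306

f = n/N = 8021/25872 = 0.31002628.
SE_no-fpc = √(s²/n) = 0.10974236; SE_fpc = √((1−f)s²/n) = 0.091157116.
Ratio = √(1−f) = 0.83064657.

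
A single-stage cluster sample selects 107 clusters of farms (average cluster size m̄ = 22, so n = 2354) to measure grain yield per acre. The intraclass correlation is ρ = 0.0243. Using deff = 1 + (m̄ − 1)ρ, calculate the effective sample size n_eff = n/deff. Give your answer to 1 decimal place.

deff = 1 + (22 − 1)·0.0243 = 1 + 0.5103 = 1.5103.
n_eff = 2354 / 1.5103 = 1558.6.

1558.6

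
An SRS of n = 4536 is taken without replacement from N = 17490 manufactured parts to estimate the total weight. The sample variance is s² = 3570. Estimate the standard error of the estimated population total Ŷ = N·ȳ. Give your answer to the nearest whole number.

13353

Var(Ŷ) = N²·Var(ȳ) = N²·(1 − n/N)·s²/n.
f = 4536/17490 = 0.25934820; Var(ȳ) = 0.74065180·3570/4536 = 0.5829204.
Var(Ŷ) = 17490² · 0.5829204 = 1.7831541 × 10^8.
SE(Ŷ) = √(1.7831541 × 10^8) = 13353.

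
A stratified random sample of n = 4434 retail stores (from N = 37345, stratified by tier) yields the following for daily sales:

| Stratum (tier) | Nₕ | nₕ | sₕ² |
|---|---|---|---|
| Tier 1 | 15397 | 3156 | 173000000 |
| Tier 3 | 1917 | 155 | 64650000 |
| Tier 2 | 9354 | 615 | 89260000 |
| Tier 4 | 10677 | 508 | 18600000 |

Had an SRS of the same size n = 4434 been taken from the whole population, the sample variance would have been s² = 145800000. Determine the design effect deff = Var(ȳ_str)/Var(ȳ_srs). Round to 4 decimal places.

Var(ȳ_str) = Σ Wₕ²(1−fₕ)sₕ²/nₕ with Wₕ = Nₕ/37345:
  Tier 1: (15397/37345)²·(1−3156/15397)·173000000/3156 = 7407.9354
  Tier 3: (1917/37345)²·(1−155/1917)·64650000/155 = 1010.1827
  Tier 2: (9354/37345)²·(1−615/9354)·89260000/615 = 8506.9904
  Tier 4: (10677/37345)²·(1−508/10677)·18600000/508 = 2850.4393
  → Var(ȳ_str) = 19775.548.
Var(ȳ_srs) = (1 − 4434/37345)·145800000/4434 = 28978.136.
deff = 19775.548 / 28978.136 = 0.6824.

0.6824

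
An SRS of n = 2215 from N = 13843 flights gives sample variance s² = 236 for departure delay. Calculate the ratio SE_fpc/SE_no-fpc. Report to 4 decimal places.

f = n/N = 2215/13843 = 0.16000867.
SE_no-fpc = √(s²/n) = 0.32641427; SE_fpc = √((1−f)s²/n) = 0.29916208.
Ratio = √(1−f) = 0.91651041.

0.9165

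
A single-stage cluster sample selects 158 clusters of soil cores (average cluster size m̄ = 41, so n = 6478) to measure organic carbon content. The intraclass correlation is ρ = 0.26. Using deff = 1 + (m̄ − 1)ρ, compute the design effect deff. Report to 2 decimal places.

deff = 1 + (41 − 1)·0.26 = 1 + 10.4 = 11.4.

11.40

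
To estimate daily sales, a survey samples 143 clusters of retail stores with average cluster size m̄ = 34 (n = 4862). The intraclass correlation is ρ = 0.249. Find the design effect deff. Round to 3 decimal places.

deff = 1 + (34 − 1)·0.249 = 1 + 8.217 = 9.217.

9.217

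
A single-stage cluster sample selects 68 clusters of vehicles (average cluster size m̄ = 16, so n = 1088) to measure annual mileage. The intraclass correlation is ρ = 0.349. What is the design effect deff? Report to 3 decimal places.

6.235

deff = 1 + (16 − 1)·0.349 = 1 + 5.235 = 6.235.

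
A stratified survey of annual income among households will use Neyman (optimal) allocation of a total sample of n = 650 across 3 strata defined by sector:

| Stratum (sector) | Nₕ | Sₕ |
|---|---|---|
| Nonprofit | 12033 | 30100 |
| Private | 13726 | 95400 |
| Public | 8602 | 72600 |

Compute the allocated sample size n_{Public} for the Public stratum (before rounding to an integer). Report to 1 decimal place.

Neyman allocation: nₕ = n·NₕSₕ / Σⱼ NⱼSⱼ.
Σ NⱼSⱼ = 12033·30100 + 13726·95400 + 8602·72600 = 2.2961589 × 10^9.
n_{Public} = 650·8602·72600 / (2.2961589 × 10^9) = 176.8.

176.8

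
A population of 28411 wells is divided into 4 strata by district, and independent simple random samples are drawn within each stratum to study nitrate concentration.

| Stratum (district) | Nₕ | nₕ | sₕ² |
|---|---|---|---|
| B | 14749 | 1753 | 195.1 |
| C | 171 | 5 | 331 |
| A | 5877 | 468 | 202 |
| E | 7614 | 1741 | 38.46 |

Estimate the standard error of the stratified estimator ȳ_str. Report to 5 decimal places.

0.21675

Var(ȳ_str) = Σₕ Wₕ²(1 − fₕ)sₕ²/nₕ with Wₕ = Nₕ/N, N = 28411.
B: Wₕ = 0.51912991; term = 0.51912991²·(1 − 0.11885552)·195.1/1753 = 0.026428626.
C: Wₕ = 0.00601880; term = 0.00601880²·(1 − 0.02923977)·331/5 = 0.0023280331.
A: Wₕ = 0.20685650; term = 0.20685650²·(1 − 0.07963247)·202/468 = 0.016998287.
E: Wₕ = 0.26799479; term = 0.26799479²·(1 − 0.22865774)·38.46/1741 = 0.0012237997.
Sum = 0.046978746.
SE = √(0.046978746) = 0.21675.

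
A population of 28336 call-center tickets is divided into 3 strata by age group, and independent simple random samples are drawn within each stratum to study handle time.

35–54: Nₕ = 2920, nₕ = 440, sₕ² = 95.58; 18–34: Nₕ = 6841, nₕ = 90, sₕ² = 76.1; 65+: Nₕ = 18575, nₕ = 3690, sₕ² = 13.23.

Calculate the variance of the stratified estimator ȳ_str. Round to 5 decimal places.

0.05183

Var(ȳ_str) = Σₕ Wₕ²(1 − fₕ)sₕ²/nₕ with Wₕ = Nₕ/N, N = 28336.
35–54: Wₕ = 0.10304912; term = 0.10304912²·(1 − 0.15068493)·95.58/440 = 0.0019591685.
18–34: Wₕ = 0.24142434; term = 0.24142434²·(1 − 0.01315597)·76.1/90 = 0.04863543.
65+: Wₕ = 0.65552654; term = 0.65552654²·(1 − 0.19865410)·13.23/3690 = 0.0012346221.
Sum = 0.051829221.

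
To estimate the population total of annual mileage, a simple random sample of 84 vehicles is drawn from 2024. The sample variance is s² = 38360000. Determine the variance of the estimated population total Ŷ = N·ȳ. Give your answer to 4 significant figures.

Var(Ŷ) = N²·Var(ȳ) = N²·(1 − n/N)·s²/n.
f = 84/2024 = 0.04150198; Var(ȳ) = 0.95849802·38360000/84 = 437714.1.
Var(Ŷ) = 2024² · 437714.1 = 1.7931291 × 10^12.

1.793 × 10^12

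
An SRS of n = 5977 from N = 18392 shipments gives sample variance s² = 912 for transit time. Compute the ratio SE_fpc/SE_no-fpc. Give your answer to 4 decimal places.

0.8216

f = n/N = 5977/18392 = 0.32497825.
SE_no-fpc = √(s²/n) = 0.39062118; SE_fpc = √((1−f)s²/n) = 0.32093322.
Ratio = √(1−f) = 0.82159707.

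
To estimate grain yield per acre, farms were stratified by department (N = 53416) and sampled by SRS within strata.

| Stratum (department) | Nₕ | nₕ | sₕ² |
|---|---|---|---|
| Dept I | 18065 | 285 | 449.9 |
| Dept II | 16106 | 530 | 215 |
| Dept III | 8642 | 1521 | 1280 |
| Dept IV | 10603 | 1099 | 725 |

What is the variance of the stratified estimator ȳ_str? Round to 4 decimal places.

Var(ȳ_str) = Σₕ Wₕ²(1 − fₕ)sₕ²/nₕ with Wₕ = Nₕ/N, N = 53416.
Dept I: Wₕ = 0.33819455; term = 0.33819455²·(1 − 0.01577636)·449.9/285 = 0.17770438.
Dept II: Wₕ = 0.30152014; term = 0.30152014²·(1 − 0.03290699)·215/530 = 0.035666747.
Dept III: Wₕ = 0.16178673; term = 0.16178673²·(1 − 0.17600093)·1280/1521 = 0.018150696.
Dept IV: Wₕ = 0.19849858; term = 0.19849858²·(1 − 0.10364991)·725/1099 = 0.023298758.
Sum = 0.25482058.

0.2548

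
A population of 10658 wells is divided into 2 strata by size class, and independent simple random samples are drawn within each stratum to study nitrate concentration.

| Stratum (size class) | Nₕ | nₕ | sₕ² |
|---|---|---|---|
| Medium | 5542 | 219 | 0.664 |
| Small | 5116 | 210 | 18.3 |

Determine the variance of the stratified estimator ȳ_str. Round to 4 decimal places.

0.0200

Var(ȳ_str) = Σₕ Wₕ²(1 − fₕ)sₕ²/nₕ with Wₕ = Nₕ/N, N = 10658.
Medium: Wₕ = 0.51998499; term = 0.51998499²·(1 − 0.03951642)·0.664/219 = 7.874002 × 10^-4.
Small: Wₕ = 0.48001501; term = 0.48001501²·(1 − 0.04104769)·18.3/210 = 0.019254775.
Sum = 0.020042175.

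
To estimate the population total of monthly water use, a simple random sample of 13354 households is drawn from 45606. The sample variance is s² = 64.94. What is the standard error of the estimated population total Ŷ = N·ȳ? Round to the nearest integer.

2674

Var(Ŷ) = N²·Var(ȳ) = N²·(1 − n/N)·s²/n.
f = 13354/45606 = 0.29281235; Var(ȳ) = 0.70718765·64.94/13354 = 0.003439027.
Var(Ŷ) = 45606² · 0.003439027 = 7.1528571 × 10^6.
SE(Ŷ) = √(7.1528571 × 10^6) = 2674.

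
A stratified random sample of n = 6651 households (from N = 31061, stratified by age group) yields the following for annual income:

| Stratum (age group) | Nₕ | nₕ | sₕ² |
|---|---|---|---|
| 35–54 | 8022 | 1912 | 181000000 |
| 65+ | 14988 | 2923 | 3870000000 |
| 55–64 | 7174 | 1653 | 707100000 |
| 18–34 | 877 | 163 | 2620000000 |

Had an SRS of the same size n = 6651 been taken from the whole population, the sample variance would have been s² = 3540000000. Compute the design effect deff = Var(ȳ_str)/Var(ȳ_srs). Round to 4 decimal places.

0.6717

Var(ȳ_str) = Σ Wₕ²(1−fₕ)sₕ²/nₕ with Wₕ = Nₕ/31061:
  35–54: (8022/31061)²·(1−1912/8022)·181000000/1912 = 4809.3201
  65+: (14988/31061)²·(1−2923/14988)·3870000000/2923 = 248154.58
  55–64: (7174/31061)²·(1−1653/7174)·707100000/1653 = 17561.283
  18–34: (877/31061)²·(1−163/877)·2620000000/163 = 10432.313
  → Var(ȳ_str) = 280957.5.
Var(ȳ_srs) = (1 − 6651/31061)·3540000000/6651 = 418281.5.
deff = 280957.5 / 418281.5 = 0.6717.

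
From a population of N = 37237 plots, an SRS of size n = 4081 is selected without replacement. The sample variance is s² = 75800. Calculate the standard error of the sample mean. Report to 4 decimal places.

4.0667

Under SRS without replacement, Var(ȳ) = (1 − f)·s²/n with f = n/N = 4081/37237 = 0.10959530.
Var(ȳ) = (1 − 0.10959530)·75800/4081 = 0.89040470·18.573879 = 16.538269.
SE(ȳ) = √(16.538269) = 4.0667.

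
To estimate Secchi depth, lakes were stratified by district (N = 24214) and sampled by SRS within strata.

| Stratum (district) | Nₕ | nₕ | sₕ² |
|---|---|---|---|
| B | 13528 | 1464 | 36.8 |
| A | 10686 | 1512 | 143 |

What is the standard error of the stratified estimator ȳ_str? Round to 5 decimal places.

Var(ȳ_str) = Σₕ Wₕ²(1 − fₕ)sₕ²/nₕ with Wₕ = Nₕ/N, N = 24214.
B: Wₕ = 0.55868506; term = 0.55868506²·(1 − 0.10821999)·36.8/1464 = 0.006996786.
A: Wₕ = 0.44131494; term = 0.44131494²·(1 − 0.14149354)·143/1512 = 0.015813393.
Sum = 0.022810179.
SE = √(0.022810179) = 0.15103.

0.15103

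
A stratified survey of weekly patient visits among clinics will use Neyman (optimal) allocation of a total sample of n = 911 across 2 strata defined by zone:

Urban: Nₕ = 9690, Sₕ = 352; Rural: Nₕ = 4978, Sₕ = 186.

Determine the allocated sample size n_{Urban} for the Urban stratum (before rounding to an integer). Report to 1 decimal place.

Neyman allocation: nₕ = n·NₕSₕ / Σⱼ NⱼSⱼ.
Σ NⱼSⱼ = 9690·352 + 4978·186 = 4.336788 × 10^6.
n_{Urban} = 911·9690·352 / (4.336788 × 10^6) = 716.5.

716.5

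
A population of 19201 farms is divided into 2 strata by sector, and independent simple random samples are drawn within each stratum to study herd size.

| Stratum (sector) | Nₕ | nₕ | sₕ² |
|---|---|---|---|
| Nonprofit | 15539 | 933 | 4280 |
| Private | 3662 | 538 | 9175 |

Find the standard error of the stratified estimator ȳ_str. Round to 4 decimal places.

1.8312

Var(ȳ_str) = Σₕ Wₕ²(1 − fₕ)sₕ²/nₕ with Wₕ = Nₕ/N, N = 19201.
Nonprofit: Wₕ = 0.80928077; term = 0.80928077²·(1 − 0.06004247)·4280/933 = 2.8240267.
Private: Wₕ = 0.19071923; term = 0.19071923²·(1 − 0.14691425)·9175/538 = 0.52918249.
Sum = 3.3532092.
SE = √(3.3532092) = 1.8312.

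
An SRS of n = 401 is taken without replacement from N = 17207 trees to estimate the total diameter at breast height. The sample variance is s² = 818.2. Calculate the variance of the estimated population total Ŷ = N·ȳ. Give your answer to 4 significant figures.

Var(Ŷ) = N²·Var(ȳ) = N²·(1 − n/N)·s²/n.
f = 401/17207 = 0.02330447; Var(ȳ) = 0.97669553·818.2/401 = 1.9928486.
Var(Ŷ) = 17207² · 1.9928486 = 5.9004431 × 10^8.

5.900 × 10^8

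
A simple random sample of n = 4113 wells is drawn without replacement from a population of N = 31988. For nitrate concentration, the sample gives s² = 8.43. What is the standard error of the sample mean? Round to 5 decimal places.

0.04226

Under SRS without replacement, Var(ȳ) = (1 − f)·s²/n with f = n/N = 4113/31988 = 0.12857947.
Var(ȳ) = (1 − 0.12857947)·8.43/4113 = 0.87142053·0.0020495988 = 0.0017860625.
SE(ȳ) = √(0.0017860625) = 0.04226.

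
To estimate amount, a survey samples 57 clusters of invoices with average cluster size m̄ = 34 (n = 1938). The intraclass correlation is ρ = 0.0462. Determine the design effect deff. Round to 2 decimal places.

2.52

deff = 1 + (34 − 1)·0.0462 = 1 + 1.5246 = 2.5246.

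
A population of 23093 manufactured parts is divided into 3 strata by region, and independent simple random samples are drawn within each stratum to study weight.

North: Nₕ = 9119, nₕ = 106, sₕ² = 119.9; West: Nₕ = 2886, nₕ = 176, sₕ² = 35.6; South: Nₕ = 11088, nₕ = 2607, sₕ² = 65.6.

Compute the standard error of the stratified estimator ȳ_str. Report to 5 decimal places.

0.42630

Var(ȳ_str) = Σₕ Wₕ²(1 − fₕ)sₕ²/nₕ with Wₕ = Nₕ/N, N = 23093.
North: Wₕ = 0.39488157; term = 0.39488157²·(1 − 0.01162408)·119.9/106 = 0.17432882.
West: Wₕ = 0.12497294; term = 0.12497294²·(1 − 0.06098406)·35.6/176 = 0.0029664855.
South: Wₕ = 0.48014550; term = 0.48014550²·(1 − 0.23511905)·65.6/2607 = 0.0044371323.
Sum = 0.18173244.
SE = √(0.18173244) = 0.42630.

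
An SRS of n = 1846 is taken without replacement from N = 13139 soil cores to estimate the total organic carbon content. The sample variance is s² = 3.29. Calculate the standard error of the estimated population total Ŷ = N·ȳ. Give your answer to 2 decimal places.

Var(Ŷ) = N²·Var(ȳ) = N²·(1 − n/N)·s²/n.
f = 1846/13139 = 0.14049775; Var(ȳ) = 0.85950225·3.29/1846 = 0.0015318323.
Var(Ŷ) = 13139² · 0.0015318323 = 264445.3.
SE(Ŷ) = √(264445.3) = 514.24.

514.24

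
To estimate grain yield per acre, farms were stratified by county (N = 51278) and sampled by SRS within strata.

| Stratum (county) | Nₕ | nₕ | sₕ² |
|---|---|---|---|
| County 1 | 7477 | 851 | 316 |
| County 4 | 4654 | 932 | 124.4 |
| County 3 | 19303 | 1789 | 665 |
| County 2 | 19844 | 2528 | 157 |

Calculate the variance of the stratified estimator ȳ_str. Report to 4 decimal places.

0.0638

Var(ȳ_str) = Σₕ Wₕ²(1 − fₕ)sₕ²/nₕ with Wₕ = Nₕ/N, N = 51278.
County 1: Wₕ = 0.14581302; term = 0.14581302²·(1 − 0.11381570)·316/851 = 0.0069963927.
County 4: Wₕ = 0.09076017; term = 0.09076017²·(1 − 0.20025784)·124.4/932 = 8.7931617 × 10^-4.
County 3: Wₕ = 0.37643824; term = 0.37643824²·(1 − 0.09267989)·665/1789 = 0.047792451.
County 2: Wₕ = 0.38698857; term = 0.38698857²·(1 − 0.12739367)·157/2528 = 0.00811591.
Sum = 0.06378407.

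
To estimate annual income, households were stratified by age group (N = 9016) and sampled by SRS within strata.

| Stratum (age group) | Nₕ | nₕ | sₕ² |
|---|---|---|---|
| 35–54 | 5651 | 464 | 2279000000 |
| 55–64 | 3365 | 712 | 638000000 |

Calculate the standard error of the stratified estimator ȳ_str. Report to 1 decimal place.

Var(ȳ_str) = Σₕ Wₕ²(1 − fₕ)sₕ²/nₕ with Wₕ = Nₕ/N, N = 9016.
35–54: Wₕ = 0.62677462; term = 0.62677462²·(1 − 0.08210936)·2279000000/464 = 1.7710878 × 10^6.
55–64: Wₕ = 0.37322538; term = 0.37322538²·(1 − 0.21158990)·638000000/712 = 98409.086.
Sum = 1.8694969 × 10^6.
SE = √(1.8694969 × 10^6) = 1367.3.

1367.3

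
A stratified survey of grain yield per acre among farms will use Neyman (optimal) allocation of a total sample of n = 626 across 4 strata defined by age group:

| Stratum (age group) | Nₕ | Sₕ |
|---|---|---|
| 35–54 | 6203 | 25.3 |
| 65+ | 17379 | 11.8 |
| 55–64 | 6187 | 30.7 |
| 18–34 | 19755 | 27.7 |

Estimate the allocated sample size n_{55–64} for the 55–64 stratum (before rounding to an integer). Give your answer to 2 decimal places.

Neyman allocation: nₕ = n·NₕSₕ / Σⱼ NⱼSⱼ.
Σ NⱼSⱼ = 6203·25.3 + 17379·11.8 + 6187·30.7 + 19755·27.7 = 1.0991625 × 10^6.
n_{55–64} = 626·6187·30.7 / (1.0991625 × 10^6) = 108.18.

108.18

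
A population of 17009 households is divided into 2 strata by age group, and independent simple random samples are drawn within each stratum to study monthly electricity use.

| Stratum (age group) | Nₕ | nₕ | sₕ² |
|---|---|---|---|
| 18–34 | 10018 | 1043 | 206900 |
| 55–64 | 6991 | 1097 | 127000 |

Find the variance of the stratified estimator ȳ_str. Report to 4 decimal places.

78.1389

Var(ȳ_str) = Σₕ Wₕ²(1 − fₕ)sₕ²/nₕ with Wₕ = Nₕ/N, N = 17009.
18–34: Wₕ = 0.58898230; term = 0.58898230²·(1 − 0.10411260)·206900/1043 = 61.650145.
55–64: Wₕ = 0.41101770; term = 0.41101770²·(1 − 0.15691603)·127000/1097 = 16.488797.
Sum = 78.138942.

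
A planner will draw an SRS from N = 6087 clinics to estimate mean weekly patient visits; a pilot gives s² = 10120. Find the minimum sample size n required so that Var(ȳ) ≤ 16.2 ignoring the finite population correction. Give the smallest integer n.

Without fpc, n₀ = s²/D = 10120/16.2 = 624.6914.
Rounding up, n = 625.

625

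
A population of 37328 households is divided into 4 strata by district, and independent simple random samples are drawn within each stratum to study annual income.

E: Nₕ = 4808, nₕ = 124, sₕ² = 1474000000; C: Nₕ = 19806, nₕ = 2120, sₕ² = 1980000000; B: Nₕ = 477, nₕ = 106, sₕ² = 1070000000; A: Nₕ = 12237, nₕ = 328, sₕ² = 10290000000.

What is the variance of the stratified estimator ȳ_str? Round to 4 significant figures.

3.709 × 10^6

Var(ȳ_str) = Σₕ Wₕ²(1 − fₕ)sₕ²/nₕ with Wₕ = Nₕ/N, N = 37328.
E: Wₕ = 0.12880411; term = 0.12880411²·(1 − 0.02579035)·1474000000/124 = 192126.69.
C: Wₕ = 0.53059366; term = 0.53059366²·(1 − 0.10703827)·1980000000/2120 = 234793.61.
B: Wₕ = 0.01277861; term = 0.01277861²·(1 − 0.22222222)·1070000000/106 = 1282.0376.
A: Wₕ = 0.32782362; term = 0.32782362²·(1 − 0.02680396)·10290000000/328 = 3.2811217 × 10^6.
Sum = 3.709324 × 10^6.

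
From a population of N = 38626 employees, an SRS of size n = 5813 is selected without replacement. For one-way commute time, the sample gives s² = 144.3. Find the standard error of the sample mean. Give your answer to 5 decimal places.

Under SRS without replacement, Var(ȳ) = (1 − f)·s²/n with f = n/N = 5813/38626 = 0.15049449.
Var(ȳ) = (1 − 0.15049449)·144.3/5813 = 0.84950551·0.024823671 = 0.021087845.
SE(ȳ) = √(0.021087845) = 0.14522.

0.14522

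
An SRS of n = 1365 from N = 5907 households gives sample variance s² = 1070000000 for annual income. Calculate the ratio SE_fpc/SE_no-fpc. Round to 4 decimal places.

0.8769

f = n/N = 1365/5907 = 0.23108177.
SE_no-fpc = √(s²/n) = 885.37155; SE_fpc = √((1−f)s²/n) = 776.36445.
Ratio = √(1−f) = 0.87687983.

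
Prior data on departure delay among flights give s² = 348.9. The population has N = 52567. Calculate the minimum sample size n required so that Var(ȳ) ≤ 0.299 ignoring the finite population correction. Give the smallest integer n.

Without fpc, n₀ = s²/D = 348.9/0.299 = 1166.8896.
Rounding up, n = 1167.

1167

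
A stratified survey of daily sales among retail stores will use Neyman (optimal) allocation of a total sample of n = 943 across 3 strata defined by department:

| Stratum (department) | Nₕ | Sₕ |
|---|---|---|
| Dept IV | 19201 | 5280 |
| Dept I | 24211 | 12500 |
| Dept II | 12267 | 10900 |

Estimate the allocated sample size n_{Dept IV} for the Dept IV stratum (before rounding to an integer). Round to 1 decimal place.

Neyman allocation: nₕ = n·NₕSₕ / Σⱼ NⱼSⱼ.
Σ NⱼSⱼ = 19201·5280 + 24211·12500 + 12267·10900 = 5.3772908 × 10^8.
n_{Dept IV} = 943·19201·5280 / (5.3772908 × 10^8) = 177.8.

177.8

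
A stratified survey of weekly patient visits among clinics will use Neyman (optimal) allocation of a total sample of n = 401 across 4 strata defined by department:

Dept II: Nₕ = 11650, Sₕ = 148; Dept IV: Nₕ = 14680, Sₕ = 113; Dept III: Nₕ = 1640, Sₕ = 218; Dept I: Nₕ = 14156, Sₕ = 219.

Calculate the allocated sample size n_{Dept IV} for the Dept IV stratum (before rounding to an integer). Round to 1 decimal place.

97.2

Neyman allocation: nₕ = n·NₕSₕ / Σⱼ NⱼSⱼ.
Σ NⱼSⱼ = 11650·148 + 14680·113 + 1640·218 + 14156·219 = 6.840724 × 10^6.
n_{Dept IV} = 401·14680·113 / (6.840724 × 10^6) = 97.2.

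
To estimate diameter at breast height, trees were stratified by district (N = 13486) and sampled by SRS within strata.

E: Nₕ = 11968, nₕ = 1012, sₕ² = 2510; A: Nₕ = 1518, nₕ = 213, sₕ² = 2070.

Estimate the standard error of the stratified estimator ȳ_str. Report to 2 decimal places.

Var(ȳ_str) = Σₕ Wₕ²(1 − fₕ)sₕ²/nₕ with Wₕ = Nₕ/N, N = 13486.
E: Wₕ = 0.88743883; term = 0.88743883²·(1 − 0.08455882)·2510/1012 = 1.7881358.
A: Wₕ = 0.11256117; term = 0.11256117²·(1 − 0.14031621)·2070/213 = 0.10585386.
Sum = 1.8939897.
SE = √(1.8939897) = 1.38.

1.38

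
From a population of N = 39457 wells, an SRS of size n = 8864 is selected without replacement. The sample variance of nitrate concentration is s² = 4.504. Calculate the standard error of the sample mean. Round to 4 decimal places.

0.0198

Under SRS without replacement, Var(ȳ) = (1 − f)·s²/n with f = n/N = 8864/39457 = 0.22464962.
Var(ȳ) = (1 − 0.22464962)·4.504/8864 = 0.77535038·5.0812274 × 10^-4 = 3.9397316 × 10^-4.
SE(ȳ) = √(3.9397316 × 10^-4) = 0.0198.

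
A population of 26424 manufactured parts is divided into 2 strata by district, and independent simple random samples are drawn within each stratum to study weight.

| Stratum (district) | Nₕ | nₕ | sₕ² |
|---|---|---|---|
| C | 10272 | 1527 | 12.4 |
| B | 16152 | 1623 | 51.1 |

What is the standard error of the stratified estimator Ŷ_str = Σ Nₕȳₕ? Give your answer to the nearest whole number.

Var(Ŷ_str) = Σₕ Nₕ²(1 − fₕ)sₕ²/nₕ.
C: 10272²·(1 − 1527/10272)·12.4/1527 = 729453.27.
B: 16152²·(1 − 1623/16152)·51.1/1623 = 7.3886384 × 10^6.
Sum = 8.1180917 × 10^6.
SE = √(8.1180917 × 10^6) = 2849.

2849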